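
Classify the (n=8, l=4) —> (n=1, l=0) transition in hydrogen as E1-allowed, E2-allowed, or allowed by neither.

neither

Δl = 0 − 4 = -4; l_i + l_f = 4.
E1 (Δl = ±1): not satisfied.
E2 (Δl = 0,±2, l_i+l_f ≥ 2): not satisfied.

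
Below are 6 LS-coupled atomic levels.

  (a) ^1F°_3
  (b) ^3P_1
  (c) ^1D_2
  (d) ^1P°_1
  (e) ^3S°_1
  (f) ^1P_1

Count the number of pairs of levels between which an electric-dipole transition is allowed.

(a)–(b): forbidden (ΔS, ΔL, ΔJ).
(a)–(c): allowed.
(a)–(d): forbidden (parity, ΔL, ΔJ).
(a)–(e): forbidden (parity, ΔS, ΔL, ΔJ).
(a)–(f): forbidden (ΔL, ΔJ).
(b)–(c): forbidden (parity, ΔS).
(b)–(d): forbidden (ΔS).
(b)–(e): allowed.
(b)–(f): forbidden (parity, ΔS).
(c)–(d): allowed.
(c)–(e): forbidden (ΔS, ΔL).
(c)–(f): forbidden (parity).
(d)–(e): forbidden (parity, ΔS).
(d)–(f): allowed.
(e)–(f): forbidden (ΔS).
Allowed pairs: 4 of 15.

4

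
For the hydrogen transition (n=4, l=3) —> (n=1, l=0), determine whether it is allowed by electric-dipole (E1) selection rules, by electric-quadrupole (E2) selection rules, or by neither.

Δl = 0 − 3 = -3; l_i + l_f = 3.
E1 (Δl = ±1): not satisfied.
E2 (Δl = 0,±2, l_i+l_f ≥ 2): not satisfied.

neither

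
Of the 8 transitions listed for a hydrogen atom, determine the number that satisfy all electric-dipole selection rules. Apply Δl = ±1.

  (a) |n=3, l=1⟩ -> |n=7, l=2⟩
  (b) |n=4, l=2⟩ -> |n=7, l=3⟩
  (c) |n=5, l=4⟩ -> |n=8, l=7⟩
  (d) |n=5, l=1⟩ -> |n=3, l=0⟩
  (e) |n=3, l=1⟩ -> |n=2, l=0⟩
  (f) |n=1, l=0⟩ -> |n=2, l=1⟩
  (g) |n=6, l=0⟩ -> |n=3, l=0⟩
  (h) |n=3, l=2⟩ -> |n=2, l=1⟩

(a) allowed
(b) allowed
(c) forbidden — Δl = +3 (E1 requires Δl = ±1)
(d) allowed
(e) allowed
(f) allowed
(g) forbidden — Δl = +0 (E1 requires Δl = ±1)
(h) allowed
Total allowed: 6 of 8.

6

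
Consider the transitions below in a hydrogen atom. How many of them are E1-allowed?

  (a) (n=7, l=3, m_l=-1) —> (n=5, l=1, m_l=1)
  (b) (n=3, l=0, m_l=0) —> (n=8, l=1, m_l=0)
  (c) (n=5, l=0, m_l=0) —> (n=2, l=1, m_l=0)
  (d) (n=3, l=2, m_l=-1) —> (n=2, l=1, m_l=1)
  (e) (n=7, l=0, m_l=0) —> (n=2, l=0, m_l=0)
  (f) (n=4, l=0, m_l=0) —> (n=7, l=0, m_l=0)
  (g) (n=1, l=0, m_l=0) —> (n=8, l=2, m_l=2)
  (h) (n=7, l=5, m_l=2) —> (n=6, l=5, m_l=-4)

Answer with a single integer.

2

(a) forbidden — Δl = -2 (E1 requires Δl = ±1); Δm_l = +2 (E1 requires Δm_l = 0, ±1)
(b) allowed
(c) allowed
(d) forbidden — Δm_l = +2 (E1 requires Δm_l = 0, ±1)
(e) forbidden — Δl = +0 (E1 requires Δl = ±1)
(f) forbidden — Δl = +0 (E1 requires Δl = ±1)
(g) forbidden — Δl = +2 (E1 requires Δl = ±1); Δm_l = +2 (E1 requires Δm_l = 0, ±1)
(h) forbidden — Δl = +0 (E1 requires Δl = ±1); Δm_l = -6 (E1 requires Δm_l = 0, ±1)
Total allowed: 2 of 8.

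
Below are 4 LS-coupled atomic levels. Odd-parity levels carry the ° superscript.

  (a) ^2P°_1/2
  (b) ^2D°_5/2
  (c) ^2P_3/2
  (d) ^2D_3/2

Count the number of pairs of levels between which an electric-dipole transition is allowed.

4

(a)–(b): forbidden (parity, ΔJ).
(a)–(c): allowed.
(a)–(d): allowed.
(b)–(c): allowed.
(b)–(d): allowed.
(c)–(d): forbidden (parity).
Allowed pairs: 4 of 6.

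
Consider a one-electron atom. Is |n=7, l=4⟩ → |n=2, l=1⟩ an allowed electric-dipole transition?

l: 4 → 1 (Δl = -3). Δl = ±1 fails.
The transition is electric-dipole forbidden.

forbidden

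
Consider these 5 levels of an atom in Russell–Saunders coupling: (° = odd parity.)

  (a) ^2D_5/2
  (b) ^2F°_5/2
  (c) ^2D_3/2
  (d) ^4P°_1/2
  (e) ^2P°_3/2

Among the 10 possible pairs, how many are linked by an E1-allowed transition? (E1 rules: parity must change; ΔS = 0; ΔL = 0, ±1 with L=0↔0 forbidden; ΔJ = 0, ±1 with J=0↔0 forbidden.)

4

(a)–(b): allowed.
(a)–(c): forbidden (parity).
(a)–(d): forbidden (ΔS, ΔJ).
(a)–(e): allowed.
(b)–(c): allowed.
(b)–(d): forbidden (parity, ΔS, ΔL, ΔJ).
(b)–(e): forbidden (parity, ΔL).
(c)–(d): forbidden (ΔS).
(c)–(e): allowed.
(d)–(e): forbidden (parity, ΔS).
Allowed pairs: 4 of 10.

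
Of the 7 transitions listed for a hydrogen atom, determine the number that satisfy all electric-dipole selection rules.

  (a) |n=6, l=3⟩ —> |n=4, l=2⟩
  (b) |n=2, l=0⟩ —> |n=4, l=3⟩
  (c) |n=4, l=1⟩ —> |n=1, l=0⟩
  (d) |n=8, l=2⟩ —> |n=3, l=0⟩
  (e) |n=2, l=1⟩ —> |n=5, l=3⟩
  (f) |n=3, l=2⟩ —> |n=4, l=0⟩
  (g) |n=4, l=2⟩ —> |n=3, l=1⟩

3

(a) allowed
(b) forbidden — Δl = +3 (E1 requires Δl = ±1)
(c) allowed
(d) forbidden — Δl = -2 (E1 requires Δl = ±1)
(e) forbidden — Δl = +2 (E1 requires Δl = ±1)
(f) forbidden — Δl = -2 (E1 requires Δl = ±1)
(g) allowed
Total allowed: 3 of 7.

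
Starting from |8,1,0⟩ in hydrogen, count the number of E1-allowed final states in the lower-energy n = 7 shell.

4

E1 requires Δl = ±1, so l_f ∈ {0, 2}; with 0 ≤ l_f ≤ n_f−1 = 6, the allowed l_f values are {0, 2}.
For l_f = 0: m_f ∈ {m_i−1, m_i, m_i+1} ∩ [−0, 0] = {0} → 1 state.
For l_f = 2: m_f ∈ {m_i−1, m_i, m_i+1} ∩ [−2, 2] = {-1, 0, 1} → 3 states.
Total: 4.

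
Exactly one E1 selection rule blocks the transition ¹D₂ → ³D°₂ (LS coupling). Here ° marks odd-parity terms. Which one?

Reading off the term symbols: S 0→1, L 2→2, J 2→2, parity even→odd.
Parity must change: even → odd — satisfied.
ΔS = 0: S: 0 → 1 — violated.
ΔL = 0, ±1 (not L=0↔0): L: 2 → 2, ΔL = +0 — satisfied.
ΔJ = 0, ±1 (not J=0↔0): J: 2 → 2, ΔJ = +0 — satisfied.

the ΔS = 0 rule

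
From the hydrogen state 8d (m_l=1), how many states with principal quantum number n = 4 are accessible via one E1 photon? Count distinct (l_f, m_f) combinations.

E1 requires Δl = ±1, so l_f ∈ {1, 3}; with 0 ≤ l_f ≤ n_f−1 = 3, the allowed l_f values are {1, 3}.
For l_f = 1: m_f ∈ {m_i−1, m_i, m_i+1} ∩ [−1, 1] = {0, 1} → 2 states.
For l_f = 3: m_f ∈ {m_i−1, m_i, m_i+1} ∩ [−3, 3] = {0, 1, 2} → 3 states.
Total: 5.

5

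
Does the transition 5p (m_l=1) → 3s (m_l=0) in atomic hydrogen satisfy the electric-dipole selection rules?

Δl = 0 − 1 = -1; the E1 rule Δl = ±1 is satisfied.
Δm_l = 0 − (1) = -1. E1 requires Δm_l = 0, ±1: satisfied.
All E1 selection rules are satisfied.

allowed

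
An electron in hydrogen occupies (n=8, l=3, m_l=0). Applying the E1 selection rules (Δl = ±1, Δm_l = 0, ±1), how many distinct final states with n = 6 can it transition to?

6

E1 requires Δl = ±1, so l_f ∈ {2, 4}; with 0 ≤ l_f ≤ n_f−1 = 5, the allowed l_f values are {2, 4}.
For l_f = 2: m_f ∈ {m_i−1, m_i, m_i+1} ∩ [−2, 2] = {-1, 0, 1} → 3 states.
For l_f = 4: m_f ∈ {m_i−1, m_i, m_i+1} ∩ [−4, 4] = {-1, 0, 1} → 3 states.
Total: 6.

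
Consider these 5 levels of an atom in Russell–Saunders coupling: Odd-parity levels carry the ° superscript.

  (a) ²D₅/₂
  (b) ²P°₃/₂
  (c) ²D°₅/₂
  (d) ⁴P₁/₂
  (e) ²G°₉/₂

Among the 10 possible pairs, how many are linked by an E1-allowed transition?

(a)–(b): allowed.
(a)–(c): allowed.
(a)–(d): forbidden (parity, ΔS, ΔJ).
(a)–(e): forbidden (ΔL, ΔJ).
(b)–(c): forbidden (parity).
(b)–(d): forbidden (ΔS).
(b)–(e): forbidden (parity, ΔL, ΔJ).
(c)–(d): forbidden (ΔS, ΔJ).
(c)–(e): forbidden (parity, ΔL, ΔJ).
(d)–(e): forbidden (ΔS, ΔL, ΔJ).
Allowed pairs: 2 of 10.

2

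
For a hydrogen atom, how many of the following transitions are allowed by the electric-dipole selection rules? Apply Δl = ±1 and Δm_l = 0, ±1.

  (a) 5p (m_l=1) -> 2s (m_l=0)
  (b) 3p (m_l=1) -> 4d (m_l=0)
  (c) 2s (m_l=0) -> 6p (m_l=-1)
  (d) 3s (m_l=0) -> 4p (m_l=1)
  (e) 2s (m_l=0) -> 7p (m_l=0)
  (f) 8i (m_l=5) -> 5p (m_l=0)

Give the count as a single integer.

5

(a) allowed
(b) allowed
(c) allowed
(d) allowed
(e) allowed
(f) forbidden — Δl = -5 (E1 requires Δl = ±1); Δm_l = -5 (E1 requires Δm_l = 0, ±1)
Total allowed: 5 of 6.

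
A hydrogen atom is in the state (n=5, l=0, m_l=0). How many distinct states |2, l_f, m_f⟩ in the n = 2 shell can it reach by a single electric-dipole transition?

3

E1 requires Δl = ±1, so l_f ∈ {-1, 1}; with 0 ≤ l_f ≤ n_f−1 = 1, the allowed l_f values are {1}.
For l_f = 1: m_f ∈ {m_i−1, m_i, m_i+1} ∩ [−1, 1] = {-1, 0, 1} → 3 states.
Total: 3.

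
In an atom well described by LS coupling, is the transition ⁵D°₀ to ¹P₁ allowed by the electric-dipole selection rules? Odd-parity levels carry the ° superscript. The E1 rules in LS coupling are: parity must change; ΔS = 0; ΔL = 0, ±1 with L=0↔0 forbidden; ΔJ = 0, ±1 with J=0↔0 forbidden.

forbidden

Reading off the term symbols: S 2→0, L 2→1, J 0→1, parity odd→even.
ΔS = 0: S: 2 → 0 — fails.
Parity must change: odd → even — passes.
ΔL = 0, ±1 (not L=0↔0): L: 2 → 1, ΔL = -1 — passes.
ΔJ = 0, ±1 (not J=0↔0): J: 0 → 1, ΔJ = +1 — passes.
Rule(s) violated: ΔS.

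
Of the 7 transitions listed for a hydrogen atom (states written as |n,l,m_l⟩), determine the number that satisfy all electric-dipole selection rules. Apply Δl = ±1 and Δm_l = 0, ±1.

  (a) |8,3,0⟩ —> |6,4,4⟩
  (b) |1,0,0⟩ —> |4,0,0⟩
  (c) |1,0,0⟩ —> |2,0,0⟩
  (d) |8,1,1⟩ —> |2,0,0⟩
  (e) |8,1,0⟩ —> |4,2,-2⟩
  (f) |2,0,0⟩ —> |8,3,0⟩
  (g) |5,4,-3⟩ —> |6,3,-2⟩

(a) forbidden — Δm_l = +4 (E1 requires Δm_l = 0, ±1)
(b) forbidden — Δl = +0 (E1 requires Δl = ±1)
(c) forbidden — Δl = +0 (E1 requires Δl = ±1)
(d) allowed
(e) forbidden — Δm_l = -2 (E1 requires Δm_l = 0, ±1)
(f) forbidden — Δl = +3 (E1 requires Δl = ±1)
(g) allowed
Total allowed: 2 of 7.

2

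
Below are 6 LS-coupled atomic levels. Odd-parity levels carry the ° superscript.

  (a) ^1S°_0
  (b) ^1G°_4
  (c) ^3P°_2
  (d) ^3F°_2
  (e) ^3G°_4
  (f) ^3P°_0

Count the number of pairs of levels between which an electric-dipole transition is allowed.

0

(a)–(b): forbidden (parity, ΔL, ΔJ).
(a)–(c): forbidden (parity, ΔS, ΔJ).
(a)–(d): forbidden (parity, ΔS, ΔL, ΔJ).
(a)–(e): forbidden (parity, ΔS, ΔL, ΔJ).
(a)–(f): forbidden (parity, ΔS, ΔJ).
(b)–(c): forbidden (parity, ΔS, ΔL, ΔJ).
(b)–(d): forbidden (parity, ΔS, ΔJ).
(b)–(e): forbidden (parity, ΔS).
(b)–(f): forbidden (parity, ΔS, ΔL, ΔJ).
(c)–(d): forbidden (parity, ΔL).
(c)–(e): forbidden (parity, ΔL, ΔJ).
(c)–(f): forbidden (parity, ΔJ).
(d)–(e): forbidden (parity, ΔJ).
(d)–(f): forbidden (parity, ΔL, ΔJ).
(e)–(f): forbidden (parity, ΔL, ΔJ).
Allowed pairs: 0 of 15.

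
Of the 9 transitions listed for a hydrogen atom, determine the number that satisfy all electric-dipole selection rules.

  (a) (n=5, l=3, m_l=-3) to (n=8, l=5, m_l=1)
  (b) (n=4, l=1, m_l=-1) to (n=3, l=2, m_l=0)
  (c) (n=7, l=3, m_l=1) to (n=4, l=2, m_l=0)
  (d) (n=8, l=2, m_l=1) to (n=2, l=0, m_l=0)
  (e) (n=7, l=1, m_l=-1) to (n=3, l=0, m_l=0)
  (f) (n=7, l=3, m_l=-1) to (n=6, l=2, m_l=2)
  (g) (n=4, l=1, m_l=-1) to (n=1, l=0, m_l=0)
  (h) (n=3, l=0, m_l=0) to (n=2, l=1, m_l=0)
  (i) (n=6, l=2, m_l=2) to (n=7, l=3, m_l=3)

6

(a) forbidden — Δl = +2 (E1 requires Δl = ±1); Δm_l = +4 (E1 requires Δm_l = 0, ±1)
(b) allowed
(c) allowed
(d) forbidden — Δl = -2 (E1 requires Δl = ±1)
(e) allowed
(f) forbidden — Δm_l = +3 (E1 requires Δm_l = 0, ±1)
(g) allowed
(h) allowed
(i) allowed
Total allowed: 6 of 9.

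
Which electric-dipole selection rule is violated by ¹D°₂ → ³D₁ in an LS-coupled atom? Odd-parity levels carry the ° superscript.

Reading off the term symbols: S 0→1, L 2→2, J 2→1, parity odd→even.
Parity must change: odd → even — passes.
ΔS = 0: S: 0 → 1 — fails.
ΔL = 0, ±1 (not L=0↔0): L: 2 → 2, ΔL = +0 — passes.
ΔJ = 0, ±1 (not J=0↔0): J: 2 → 1, ΔJ = -1 — passes.

the ΔS = 0 rule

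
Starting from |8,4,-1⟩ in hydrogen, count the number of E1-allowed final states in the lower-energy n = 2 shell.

E1 requires l_f ∈ {3, 5}, but neither lies in [0, 1], so no final state is reachable.
Total: 0.

0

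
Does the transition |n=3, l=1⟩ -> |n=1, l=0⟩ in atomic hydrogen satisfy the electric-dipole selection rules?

l: 1 → 0 (Δl = -1). Δl = ±1 ✓.
All E1 selection rules are satisfied.

allowed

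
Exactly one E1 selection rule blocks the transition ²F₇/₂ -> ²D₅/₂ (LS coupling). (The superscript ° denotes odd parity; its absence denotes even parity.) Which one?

parity

ΔL = 0, ±1 (not L=0↔0): L: 3 → 2, ΔL = -1 — ok.
Parity must change: even → even — fails.
ΔJ = 0, ±1 (not J=0↔0): J: 7/2 → 5/2, ΔJ = -1 — ok.
ΔS = 0: S: 1/2 → 1/2 — ok.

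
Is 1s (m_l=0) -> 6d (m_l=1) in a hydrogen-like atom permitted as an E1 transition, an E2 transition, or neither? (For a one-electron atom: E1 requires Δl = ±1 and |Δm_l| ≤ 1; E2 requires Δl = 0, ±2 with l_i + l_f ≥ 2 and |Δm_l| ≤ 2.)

E2

Δl = 2 − 0 = +2; l_i + l_f = 2.
Δm_l = +1.
E1 (Δl = ±1, |Δm_l| ≤ 1): not satisfied.
E2 (Δl = 0,±2, l_i+l_f ≥ 2, |Δm_l| ≤ 2): satisfied.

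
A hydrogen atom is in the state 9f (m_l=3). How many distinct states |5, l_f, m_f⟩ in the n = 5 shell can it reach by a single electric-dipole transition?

E1 requires Δl = ±1, so l_f ∈ {2, 4}; with 0 ≤ l_f ≤ n_f−1 = 4, the allowed l_f values are {2, 4}.
For l_f = 2: m_f ∈ {m_i−1, m_i, m_i+1} ∩ [−2, 2] = {2} → 1 state.
For l_f = 4: m_f ∈ {m_i−1, m_i, m_i+1} ∩ [−4, 4] = {2, 3, 4} → 3 states.
Total: 4.

4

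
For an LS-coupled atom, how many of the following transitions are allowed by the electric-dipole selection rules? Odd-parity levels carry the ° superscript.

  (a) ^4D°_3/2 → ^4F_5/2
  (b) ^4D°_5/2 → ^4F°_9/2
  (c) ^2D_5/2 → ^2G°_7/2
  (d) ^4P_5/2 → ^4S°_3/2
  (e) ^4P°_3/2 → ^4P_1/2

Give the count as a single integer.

3

(a) allowed
(b) forbidden (parity, ΔJ fail)
(c) forbidden (ΔL fails)
(d) allowed
(e) allowed
Total allowed: 3 of 5.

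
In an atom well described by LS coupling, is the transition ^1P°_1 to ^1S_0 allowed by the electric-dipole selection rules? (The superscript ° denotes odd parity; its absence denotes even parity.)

allowed

Reading off the term symbols: S 0→0, L 1→0, J 1→0, parity odd→even.
Parity must change: odd → even — ok.
ΔS = 0: S: 0 → 0 — ok.
ΔL = 0, ±1 (not L=0↔0): L: 1 → 0, ΔL = -1 — ok.
ΔJ = 0, ±1 (not J=0↔0): J: 1 → 0, ΔJ = -1 — ok.
All four E1 rules are satisfied.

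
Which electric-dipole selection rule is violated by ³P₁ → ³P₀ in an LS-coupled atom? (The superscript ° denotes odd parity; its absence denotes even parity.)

parity

Initial level: S=1, L=1, J=1, parity even. Final level: S=1, L=1, J=0, parity even.
Parity must change: even → even — fails.
ΔS = 0: S: 1 → 1 — ok.
ΔL = 0, ±1 (not L=0↔0): L: 1 → 1, ΔL = +0 — ok.
ΔJ = 0, ±1 (not J=0↔0): J: 1 → 0, ΔJ = -1 — ok.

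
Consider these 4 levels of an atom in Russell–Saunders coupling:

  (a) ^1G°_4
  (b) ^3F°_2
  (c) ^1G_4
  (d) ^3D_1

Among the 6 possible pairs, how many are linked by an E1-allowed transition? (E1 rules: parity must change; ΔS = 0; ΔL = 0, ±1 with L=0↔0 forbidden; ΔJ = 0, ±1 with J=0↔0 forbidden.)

(a)–(b): forbidden (parity, ΔS, ΔJ).
(a)–(c): allowed.
(a)–(d): forbidden (ΔS, ΔL, ΔJ).
(b)–(c): forbidden (ΔS, ΔJ).
(b)–(d): allowed.
(c)–(d): forbidden (parity, ΔS, ΔL, ΔJ).
Allowed pairs: 2 of 6.

2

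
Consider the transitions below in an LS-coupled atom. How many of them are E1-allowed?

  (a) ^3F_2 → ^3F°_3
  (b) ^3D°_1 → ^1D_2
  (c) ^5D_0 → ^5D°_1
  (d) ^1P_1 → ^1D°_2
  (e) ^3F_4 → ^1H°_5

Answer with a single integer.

(a) allowed
(b) forbidden (ΔS fails)
(c) allowed
(d) allowed
(e) forbidden (ΔS, ΔL fail)
Total allowed: 3 of 5.

3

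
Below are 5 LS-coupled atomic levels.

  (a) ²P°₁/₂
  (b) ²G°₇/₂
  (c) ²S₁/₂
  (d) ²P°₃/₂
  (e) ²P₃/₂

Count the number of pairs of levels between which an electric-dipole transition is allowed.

(a)–(b): forbidden (parity, ΔL, ΔJ).
(a)–(c): allowed.
(a)–(d): forbidden (parity).
(a)–(e): allowed.
(b)–(c): forbidden (ΔL, ΔJ).
(b)–(d): forbidden (parity, ΔL, ΔJ).
(b)–(e): forbidden (ΔL, ΔJ).
(c)–(d): allowed.
(c)–(e): forbidden (parity).
(d)–(e): allowed.
Allowed pairs: 4 of 10.

4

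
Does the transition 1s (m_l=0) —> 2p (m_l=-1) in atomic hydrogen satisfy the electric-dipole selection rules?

allowed

l: 0 → 1 (Δl = +1). Δl = ±1 ok.
Δm_l = -1 − (0) = -1. E1 requires Δm_l = 0, ±1: ok.
All E1 selection rules are satisfied.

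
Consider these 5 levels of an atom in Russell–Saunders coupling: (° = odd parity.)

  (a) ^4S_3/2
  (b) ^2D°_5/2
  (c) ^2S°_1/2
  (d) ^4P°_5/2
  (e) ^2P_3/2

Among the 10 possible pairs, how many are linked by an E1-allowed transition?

3

(a)–(b): forbidden (ΔS, ΔL).
(a)–(c): forbidden (ΔS, ΔL).
(a)–(d): allowed.
(a)–(e): forbidden (parity, ΔS).
(b)–(c): forbidden (parity, ΔL, ΔJ).
(b)–(d): forbidden (parity, ΔS).
(b)–(e): allowed.
(c)–(d): forbidden (parity, ΔS, ΔJ).
(c)–(e): allowed.
(d)–(e): forbidden (ΔS).
Allowed pairs: 3 of 10.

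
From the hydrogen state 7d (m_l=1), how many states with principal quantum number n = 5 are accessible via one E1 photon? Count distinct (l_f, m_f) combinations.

5

E1 requires Δl = ±1, so l_f ∈ {1, 3}; with 0 ≤ l_f ≤ n_f−1 = 4, the allowed l_f values are {1, 3}.
For l_f = 1: m_f ∈ {m_i−1, m_i, m_i+1} ∩ [−1, 1] = {0, 1} → 2 states.
For l_f = 3: m_f ∈ {m_i−1, m_i, m_i+1} ∩ [−3, 3] = {0, 1, 2} → 3 states.
Total: 5.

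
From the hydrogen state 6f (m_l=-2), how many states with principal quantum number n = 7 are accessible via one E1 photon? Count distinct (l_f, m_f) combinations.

5

E1 requires Δl = ±1, so l_f ∈ {2, 4}; with 0 ≤ l_f ≤ n_f−1 = 6, the allowed l_f values are {2, 4}.
For l_f = 2: m_f ∈ {m_i−1, m_i, m_i+1} ∩ [−2, 2] = {-2, -1} → 2 states.
For l_f = 4: m_f ∈ {m_i−1, m_i, m_i+1} ∩ [−4, 4] = {-3, -2, -1} → 3 states.
Total: 5.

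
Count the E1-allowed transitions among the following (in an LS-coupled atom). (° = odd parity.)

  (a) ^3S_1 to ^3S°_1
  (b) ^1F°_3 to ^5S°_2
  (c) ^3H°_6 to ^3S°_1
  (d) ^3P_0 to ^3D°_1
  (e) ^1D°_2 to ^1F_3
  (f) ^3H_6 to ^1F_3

(a) forbidden (ΔL fails)
(b) forbidden (parity, ΔS, ΔL fail)
(c) forbidden (parity, ΔL, ΔJ fail)
(d) allowed
(e) allowed
(f) forbidden (parity, ΔS, ΔL, ΔJ fail)
Total allowed: 2 of 6.

2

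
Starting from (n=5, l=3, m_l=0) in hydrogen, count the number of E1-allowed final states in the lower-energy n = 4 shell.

E1 requires Δl = ±1, so l_f ∈ {2, 4}; with 0 ≤ l_f ≤ n_f−1 = 3, the allowed l_f values are {2}.
For l_f = 2: m_f ∈ {m_i−1, m_i, m_i+1} ∩ [−2, 2] = {-1, 0, 1} → 3 states.
Total: 3.

3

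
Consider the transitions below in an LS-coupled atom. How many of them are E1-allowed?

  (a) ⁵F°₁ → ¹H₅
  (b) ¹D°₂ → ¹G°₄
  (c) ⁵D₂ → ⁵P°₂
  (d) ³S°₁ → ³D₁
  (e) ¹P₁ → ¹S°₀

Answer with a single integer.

2

(a) forbidden (ΔS, ΔL, ΔJ fail)
(b) forbidden (parity, ΔL, ΔJ fail)
(c) allowed
(d) forbidden (ΔL fails)
(e) allowed
Total allowed: 2 of 5.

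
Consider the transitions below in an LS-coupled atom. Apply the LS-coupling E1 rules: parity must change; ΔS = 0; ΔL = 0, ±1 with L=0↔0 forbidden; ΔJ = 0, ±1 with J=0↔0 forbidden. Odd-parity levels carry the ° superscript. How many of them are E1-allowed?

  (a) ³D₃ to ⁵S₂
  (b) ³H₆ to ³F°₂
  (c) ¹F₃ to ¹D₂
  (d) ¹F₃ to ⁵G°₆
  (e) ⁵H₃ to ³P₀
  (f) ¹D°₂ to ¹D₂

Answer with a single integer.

1

(a) forbidden (parity, ΔS, ΔL fail)
(b) forbidden (ΔL, ΔJ fail)
(c) forbidden (parity fails)
(d) forbidden (ΔS, ΔJ fail)
(e) forbidden (parity, ΔS, ΔL, ΔJ fail)
(f) allowed
Total allowed: 1 of 6.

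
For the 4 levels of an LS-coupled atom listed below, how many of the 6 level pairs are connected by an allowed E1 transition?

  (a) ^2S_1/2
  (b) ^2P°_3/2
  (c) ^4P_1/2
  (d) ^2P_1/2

2

(a)–(b): allowed.
(a)–(c): forbidden (parity, ΔS).
(a)–(d): forbidden (parity).
(b)–(c): forbidden (ΔS).
(b)–(d): allowed.
(c)–(d): forbidden (parity, ΔS).
Allowed pairs: 2 of 6.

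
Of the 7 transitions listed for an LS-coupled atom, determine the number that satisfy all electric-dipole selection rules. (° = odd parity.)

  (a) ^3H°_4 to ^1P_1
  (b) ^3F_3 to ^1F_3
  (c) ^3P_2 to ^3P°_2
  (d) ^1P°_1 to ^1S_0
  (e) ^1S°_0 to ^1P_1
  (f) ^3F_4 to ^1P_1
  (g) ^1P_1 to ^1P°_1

4

(a) forbidden (ΔS, ΔL, ΔJ fail)
(b) forbidden (parity, ΔS fail)
(c) allowed
(d) allowed
(e) allowed
(f) forbidden (parity, ΔS, ΔL, ΔJ fail)
(g) allowed
Total allowed: 4 of 7.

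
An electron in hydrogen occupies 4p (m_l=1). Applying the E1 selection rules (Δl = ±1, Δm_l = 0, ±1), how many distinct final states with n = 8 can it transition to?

4

E1 requires Δl = ±1, so l_f ∈ {0, 2}; with 0 ≤ l_f ≤ n_f−1 = 7, the allowed l_f values are {0, 2}.
For l_f = 0: m_f ∈ {m_i−1, m_i, m_i+1} ∩ [−0, 0] = {0} → 1 state.
For l_f = 2: m_f ∈ {m_i−1, m_i, m_i+1} ∩ [−2, 2] = {0, 1, 2} → 3 states.
Total: 4.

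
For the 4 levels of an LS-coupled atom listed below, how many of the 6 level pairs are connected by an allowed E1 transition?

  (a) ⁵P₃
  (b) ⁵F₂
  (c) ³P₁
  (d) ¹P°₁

(a)–(b): forbidden (parity, ΔL).
(a)–(c): forbidden (parity, ΔS, ΔJ).
(a)–(d): forbidden (ΔS, ΔJ).
(b)–(c): forbidden (parity, ΔS, ΔL).
(b)–(d): forbidden (ΔS, ΔL).
(c)–(d): forbidden (ΔS).
Allowed pairs: 0 of 6.

0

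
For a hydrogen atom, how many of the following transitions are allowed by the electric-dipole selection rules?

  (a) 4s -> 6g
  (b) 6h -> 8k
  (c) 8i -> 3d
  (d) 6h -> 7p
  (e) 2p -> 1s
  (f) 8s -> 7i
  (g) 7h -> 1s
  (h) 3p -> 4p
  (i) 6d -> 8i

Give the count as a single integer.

(a) forbidden — Δl = +4 (E1 requires Δl = ±1)
(b) forbidden — Δl = +2 (E1 requires Δl = ±1)
(c) forbidden — Δl = -4 (E1 requires Δl = ±1)
(d) forbidden — Δl = -4 (E1 requires Δl = ±1)
(e) allowed
(f) forbidden — Δl = +6 (E1 requires Δl = ±1)
(g) forbidden — Δl = -5 (E1 requires Δl = ±1)
(h) forbidden — Δl = +0 (E1 requires Δl = ±1)
(i) forbidden — Δl = +4 (E1 requires Δl = ±1)
Total allowed: 1 of 9.

1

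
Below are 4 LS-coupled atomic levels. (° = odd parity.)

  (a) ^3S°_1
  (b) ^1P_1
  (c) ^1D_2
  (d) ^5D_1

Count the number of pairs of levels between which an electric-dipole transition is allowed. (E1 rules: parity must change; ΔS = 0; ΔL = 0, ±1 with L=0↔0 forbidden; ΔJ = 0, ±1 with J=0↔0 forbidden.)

0

(a)–(b): forbidden (ΔS).
(a)–(c): forbidden (ΔS, ΔL).
(a)–(d): forbidden (ΔS, ΔL).
(b)–(c): forbidden (parity).
(b)–(d): forbidden (parity, ΔS).
(c)–(d): forbidden (parity, ΔS).
Allowed pairs: 0 of 6.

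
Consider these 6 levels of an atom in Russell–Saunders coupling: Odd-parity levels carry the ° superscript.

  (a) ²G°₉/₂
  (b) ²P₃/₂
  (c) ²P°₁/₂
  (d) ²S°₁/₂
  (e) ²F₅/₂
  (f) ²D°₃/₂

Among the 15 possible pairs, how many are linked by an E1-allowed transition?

(a)–(b): forbidden (ΔL, ΔJ).
(a)–(c): forbidden (parity, ΔL, ΔJ).
(a)–(d): forbidden (parity, ΔL, ΔJ).
(a)–(e): forbidden (ΔJ).
(a)–(f): forbidden (parity, ΔL, ΔJ).
(b)–(c): allowed.
(b)–(d): allowed.
(b)–(e): forbidden (parity, ΔL).
(b)–(f): allowed.
(c)–(d): forbidden (parity).
(c)–(e): forbidden (ΔL, ΔJ).
(c)–(f): forbidden (parity).
(d)–(e): forbidden (ΔL, ΔJ).
(d)–(f): forbidden (parity, ΔL).
(e)–(f): allowed.
Allowed pairs: 4 of 15.

4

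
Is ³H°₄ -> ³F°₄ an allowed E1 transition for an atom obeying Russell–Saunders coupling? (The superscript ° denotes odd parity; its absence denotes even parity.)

forbidden

Initial level: S=1, L=5, J=4, parity odd. Final level: S=1, L=3, J=4, parity odd.
Parity must change: odd → odd — violated.
ΔS = 0: S: 1 → 1 — satisfied.
ΔL = 0, ±1 (not L=0↔0): L: 5 → 3, ΔL = -2 — violated.
ΔJ = 0, ±1 (not J=0↔0): J: 4 → 4, ΔJ = +0 — satisfied.
Rule(s) violated: parity, ΔL.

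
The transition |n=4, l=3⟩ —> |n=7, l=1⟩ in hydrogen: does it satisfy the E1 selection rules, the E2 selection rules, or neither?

Δl = 1 − 3 = -2; l_i + l_f = 4.
E1 (Δl = ±1): not satisfied.
E2 (Δl = 0,±2, l_i+l_f ≥ 2): satisfied.

E2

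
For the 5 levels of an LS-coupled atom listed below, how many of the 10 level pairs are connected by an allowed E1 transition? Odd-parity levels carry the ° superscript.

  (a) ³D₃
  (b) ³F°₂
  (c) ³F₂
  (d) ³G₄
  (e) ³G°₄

(a)–(b): allowed.
(a)–(c): forbidden (parity).
(a)–(d): forbidden (parity, ΔL).
(a)–(e): forbidden (ΔL).
(b)–(c): allowed.
(b)–(d): forbidden (ΔJ).
(b)–(e): forbidden (parity, ΔJ).
(c)–(d): forbidden (parity, ΔJ).
(c)–(e): forbidden (ΔJ).
(d)–(e): allowed.
Allowed pairs: 3 of 10.

3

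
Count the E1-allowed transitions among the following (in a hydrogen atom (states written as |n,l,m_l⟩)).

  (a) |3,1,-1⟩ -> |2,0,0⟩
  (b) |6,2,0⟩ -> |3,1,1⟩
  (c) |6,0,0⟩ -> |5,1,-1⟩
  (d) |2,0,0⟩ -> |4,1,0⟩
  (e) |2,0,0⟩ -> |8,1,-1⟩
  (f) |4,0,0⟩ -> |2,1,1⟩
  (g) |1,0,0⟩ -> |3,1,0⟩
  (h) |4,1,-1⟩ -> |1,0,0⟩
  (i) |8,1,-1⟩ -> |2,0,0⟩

9

(a) allowed
(b) allowed
(c) allowed
(d) allowed
(e) allowed
(f) allowed
(g) allowed
(h) allowed
(i) allowed
Total allowed: 9 of 9.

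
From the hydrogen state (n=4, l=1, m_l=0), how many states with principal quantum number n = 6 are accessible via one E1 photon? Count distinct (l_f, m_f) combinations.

E1 requires Δl = ±1, so l_f ∈ {0, 2}; with 0 ≤ l_f ≤ n_f−1 = 5, the allowed l_f values are {0, 2}.
For l_f = 0: m_f ∈ {m_i−1, m_i, m_i+1} ∩ [−0, 0] = {0} → 1 state.
For l_f = 2: m_f ∈ {m_i−1, m_i, m_i+1} ∩ [−2, 2] = {-1, 0, 1} → 3 states.
Total: 4.

4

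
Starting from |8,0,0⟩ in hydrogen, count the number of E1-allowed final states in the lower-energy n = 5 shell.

E1 requires Δl = ±1, so l_f ∈ {-1, 1}; with 0 ≤ l_f ≤ n_f−1 = 4, the allowed l_f values are {1}.
For l_f = 1: m_f ∈ {m_i−1, m_i, m_i+1} ∩ [−1, 1] = {-1, 0, 1} → 3 states.
Total: 3.

3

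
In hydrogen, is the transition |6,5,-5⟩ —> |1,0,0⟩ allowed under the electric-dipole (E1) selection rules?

forbidden

Initial l = 5, final l = 0, so Δl = -5. E1 requires Δl = ±1: ✗.
m_l: -5 → 0 (Δm_l = +5). |Δm_l| ≤ 1 ✗.
The transition is electric-dipole forbidden.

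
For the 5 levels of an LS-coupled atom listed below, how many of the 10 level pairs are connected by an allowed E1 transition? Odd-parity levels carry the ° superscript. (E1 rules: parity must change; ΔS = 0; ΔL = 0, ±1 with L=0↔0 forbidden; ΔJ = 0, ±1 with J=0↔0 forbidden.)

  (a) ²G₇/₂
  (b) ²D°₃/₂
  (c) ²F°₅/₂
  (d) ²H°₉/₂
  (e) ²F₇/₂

3

(a)–(b): forbidden (ΔL, ΔJ).
(a)–(c): allowed.
(a)–(d): allowed.
(a)–(e): forbidden (parity).
(b)–(c): forbidden (parity).
(b)–(d): forbidden (parity, ΔL, ΔJ).
(b)–(e): forbidden (ΔJ).
(c)–(d): forbidden (parity, ΔL, ΔJ).
(c)–(e): allowed.
(d)–(e): forbidden (ΔL).
Allowed pairs: 3 of 10.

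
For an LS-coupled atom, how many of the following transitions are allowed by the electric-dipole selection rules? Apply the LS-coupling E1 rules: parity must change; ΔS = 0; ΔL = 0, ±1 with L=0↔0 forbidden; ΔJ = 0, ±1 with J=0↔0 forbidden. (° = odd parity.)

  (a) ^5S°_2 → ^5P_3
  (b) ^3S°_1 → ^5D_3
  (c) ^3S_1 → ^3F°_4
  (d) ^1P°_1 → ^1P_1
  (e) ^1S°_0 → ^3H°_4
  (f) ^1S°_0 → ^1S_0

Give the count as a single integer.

(a) allowed
(b) forbidden (ΔS, ΔL, ΔJ fail)
(c) forbidden (ΔL, ΔJ fail)
(d) allowed
(e) forbidden (parity, ΔS, ΔL, ΔJ fail)
(f) forbidden (ΔL, ΔJ fail)
Total allowed: 2 of 6.

2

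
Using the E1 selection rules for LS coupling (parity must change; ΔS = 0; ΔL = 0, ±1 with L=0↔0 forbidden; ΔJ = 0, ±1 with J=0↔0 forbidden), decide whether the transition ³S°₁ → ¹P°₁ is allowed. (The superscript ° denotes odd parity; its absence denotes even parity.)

forbidden

Reading off the term symbols: S 1→0, L 0→1, J 1→1, parity odd→odd.
Parity must change: odd → odd — fails.
ΔS = 0: S: 1 → 0 — fails.
ΔL = 0, ±1 (not L=0↔0): L: 0 → 1, ΔL = +1 — ok.
ΔJ = 0, ±1 (not J=0↔0): J: 1 → 1, ΔJ = +0 — ok.
Rule(s) violated: parity, ΔS.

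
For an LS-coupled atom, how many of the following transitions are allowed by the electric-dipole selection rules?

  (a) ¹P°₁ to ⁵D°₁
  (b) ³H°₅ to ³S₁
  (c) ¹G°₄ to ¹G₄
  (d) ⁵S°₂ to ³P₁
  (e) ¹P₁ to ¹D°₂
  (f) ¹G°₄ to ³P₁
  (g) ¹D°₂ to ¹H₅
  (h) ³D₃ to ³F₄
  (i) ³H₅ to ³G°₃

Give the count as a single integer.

(a) forbidden (parity, ΔS fail)
(b) forbidden (ΔL, ΔJ fail)
(c) allowed
(d) forbidden (ΔS fails)
(e) allowed
(f) forbidden (ΔS, ΔL, ΔJ fail)
(g) forbidden (ΔL, ΔJ fail)
(h) forbidden (parity fails)
(i) forbidden (ΔJ fails)
Total allowed: 2 of 9.

2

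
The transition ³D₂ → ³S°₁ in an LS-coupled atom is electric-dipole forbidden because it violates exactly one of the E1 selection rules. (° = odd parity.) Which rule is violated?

Parity must change: even → odd — ok.
ΔS = 0: S: 1 → 1 — ok.
ΔL = 0, ±1 (not L=0↔0): L: 2 → 0, ΔL = -2 — fails.
ΔJ = 0, ±1 (not J=0↔0): J: 2 → 1, ΔJ = -1 — ok.

the ΔL = 0, ±1 rule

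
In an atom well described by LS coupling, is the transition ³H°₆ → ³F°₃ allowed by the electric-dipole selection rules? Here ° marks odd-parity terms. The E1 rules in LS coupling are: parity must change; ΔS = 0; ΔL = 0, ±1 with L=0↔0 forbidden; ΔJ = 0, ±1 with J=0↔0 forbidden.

Initial level: S=1, L=5, J=6, parity odd. Final level: S=1, L=3, J=3, parity odd.
Parity must change: odd → odd — violated.
ΔS = 0: S: 1 → 1 — satisfied.
ΔL = 0, ±1 (not L=0↔0): L: 5 → 3, ΔL = -2 — violated.
ΔJ = 0, ±1 (not J=0↔0): J: 6 → 3, ΔJ = -3 — violated.
Rule(s) violated: parity, ΔL, ΔJ.

forbidden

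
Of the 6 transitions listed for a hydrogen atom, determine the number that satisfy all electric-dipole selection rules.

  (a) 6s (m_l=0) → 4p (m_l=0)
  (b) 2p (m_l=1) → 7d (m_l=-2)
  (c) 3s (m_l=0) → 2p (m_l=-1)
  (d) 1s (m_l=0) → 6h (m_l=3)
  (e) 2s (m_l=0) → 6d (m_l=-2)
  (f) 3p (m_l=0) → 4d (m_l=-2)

(a) allowed
(b) forbidden — Δm_l = -3 (E1 requires Δm_l = 0, ±1)
(c) allowed
(d) forbidden — Δl = +5 (E1 requires Δl = ±1); Δm_l = +3 (E1 requires Δm_l = 0, ±1)
(e) forbidden — Δl = +2 (E1 requires Δl = ±1); Δm_l = -2 (E1 requires Δm_l = 0, ±1)
(f) forbidden — Δm_l = -2 (E1 requires Δm_l = 0, ±1)
Total allowed: 2 of 6.

2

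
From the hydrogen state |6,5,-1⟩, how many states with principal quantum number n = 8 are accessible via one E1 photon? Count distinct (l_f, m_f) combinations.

6

E1 requires Δl = ±1, so l_f ∈ {4, 6}; with 0 ≤ l_f ≤ n_f−1 = 7, the allowed l_f values are {4, 6}.
For l_f = 4: m_f ∈ {m_i−1, m_i, m_i+1} ∩ [−4, 4] = {-2, -1, 0} → 3 states.
For l_f = 6: m_f ∈ {m_i−1, m_i, m_i+1} ∩ [−6, 6] = {-2, -1, 0} → 3 states.
Total: 6.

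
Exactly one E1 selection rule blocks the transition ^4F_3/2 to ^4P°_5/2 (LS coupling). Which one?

the ΔL = 0, ±1 rule

Parity must change: even → odd — ok.
ΔS = 0: S: 3/2 → 3/2 — ok.
ΔL = 0, ±1 (not L=0↔0): L: 3 → 1, ΔL = -2 — fails.
ΔJ = 0, ±1 (not J=0↔0): J: 3/2 → 5/2, ΔJ = +1 — ok.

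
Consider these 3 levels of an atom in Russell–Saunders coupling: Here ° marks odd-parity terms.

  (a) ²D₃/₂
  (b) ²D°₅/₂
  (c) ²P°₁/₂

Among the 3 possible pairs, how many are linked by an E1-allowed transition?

(a)–(b): allowed.
(a)–(c): allowed.
(b)–(c): forbidden (parity, ΔJ).
Allowed pairs: 2 of 3.

2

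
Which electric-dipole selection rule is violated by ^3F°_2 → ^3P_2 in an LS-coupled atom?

the ΔL = 0, ±1 rule

Initial level: S=1, L=3, J=2, parity odd. Final level: S=1, L=1, J=2, parity even.
Parity must change: odd → even — satisfied.
ΔS = 0: S: 1 → 1 — satisfied.
ΔL = 0, ±1 (not L=0↔0): L: 3 → 1, ΔL = -2 — violated.
ΔJ = 0, ±1 (not J=0↔0): J: 2 → 2, ΔJ = +0 — satisfied.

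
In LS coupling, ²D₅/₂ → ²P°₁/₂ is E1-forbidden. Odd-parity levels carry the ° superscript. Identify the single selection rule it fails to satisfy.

Parity must change: even → odd — ✓.
ΔS = 0: S: 1/2 → 1/2 — ✓.
ΔL = 0, ±1 (not L=0↔0): L: 2 → 1, ΔL = -1 — ✓.
ΔJ = 0, ±1 (not J=0↔0): J: 5/2 → 1/2, ΔJ = -2 — ✗.

the ΔJ = 0, ±1 rule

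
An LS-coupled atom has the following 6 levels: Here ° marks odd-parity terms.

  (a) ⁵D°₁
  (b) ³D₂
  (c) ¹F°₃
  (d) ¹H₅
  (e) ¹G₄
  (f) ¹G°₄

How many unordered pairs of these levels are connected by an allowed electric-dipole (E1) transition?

(a)–(b): forbidden (ΔS).
(a)–(c): forbidden (parity, ΔS, ΔJ).
(a)–(d): forbidden (ΔS, ΔL, ΔJ).
(a)–(e): forbidden (ΔS, ΔL, ΔJ).
(a)–(f): forbidden (parity, ΔS, ΔL, ΔJ).
(b)–(c): forbidden (ΔS).
(b)–(d): forbidden (parity, ΔS, ΔL, ΔJ).
(b)–(e): forbidden (parity, ΔS, ΔL, ΔJ).
(b)–(f): forbidden (ΔS, ΔL, ΔJ).
(c)–(d): forbidden (ΔL, ΔJ).
(c)–(e): allowed.
(c)–(f): forbidden (parity).
(d)–(e): forbidden (parity).
(d)–(f): allowed.
(e)–(f): allowed.
Allowed pairs: 3 of 15.

3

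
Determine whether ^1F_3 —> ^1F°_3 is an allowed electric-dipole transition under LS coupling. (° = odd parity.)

allowed

ΔL = 0, ±1 (not L=0↔0): L: 3 → 3, ΔL = +0 — satisfied.
ΔJ = 0, ±1 (not J=0↔0): J: 3 → 3, ΔJ = +0 — satisfied.
ΔS = 0: S: 0 → 0 — satisfied.
Parity must change: even → odd — satisfied.
All four E1 rules are satisfied.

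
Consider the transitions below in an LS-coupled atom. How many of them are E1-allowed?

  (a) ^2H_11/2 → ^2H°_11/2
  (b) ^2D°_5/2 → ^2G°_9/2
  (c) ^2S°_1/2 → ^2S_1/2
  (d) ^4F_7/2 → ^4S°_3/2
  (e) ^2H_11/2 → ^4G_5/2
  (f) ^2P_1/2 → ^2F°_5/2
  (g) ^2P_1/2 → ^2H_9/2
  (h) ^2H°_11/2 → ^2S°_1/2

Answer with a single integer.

(a) allowed
(b) forbidden (parity, ΔL, ΔJ fail)
(c) forbidden (ΔL fails)
(d) forbidden (ΔL, ΔJ fail)
(e) forbidden (parity, ΔS, ΔJ fail)
(f) forbidden (ΔL, ΔJ fail)
(g) forbidden (parity, ΔL, ΔJ fail)
(h) forbidden (parity, ΔL, ΔJ fail)
Total allowed: 1 of 8.

1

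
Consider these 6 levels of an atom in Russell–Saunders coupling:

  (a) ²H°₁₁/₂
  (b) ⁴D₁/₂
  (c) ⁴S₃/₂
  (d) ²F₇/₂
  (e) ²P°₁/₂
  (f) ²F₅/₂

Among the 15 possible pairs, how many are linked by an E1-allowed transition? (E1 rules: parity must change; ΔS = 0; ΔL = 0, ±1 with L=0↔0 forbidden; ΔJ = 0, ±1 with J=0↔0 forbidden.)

(a)–(b): forbidden (ΔS, ΔL, ΔJ).
(a)–(c): forbidden (ΔS, ΔL, ΔJ).
(a)–(d): forbidden (ΔL, ΔJ).
(a)–(e): forbidden (parity, ΔL, ΔJ).
(a)–(f): forbidden (ΔL, ΔJ).
(b)–(c): forbidden (parity, ΔL).
(b)–(d): forbidden (parity, ΔS, ΔJ).
(b)–(e): forbidden (ΔS).
(b)–(f): forbidden (parity, ΔS, ΔJ).
(c)–(d): forbidden (parity, ΔS, ΔL, ΔJ).
(c)–(e): forbidden (ΔS).
(c)–(f): forbidden (parity, ΔS, ΔL).
(d)–(e): forbidden (ΔL, ΔJ).
(d)–(f): forbidden (parity).
(e)–(f): forbidden (ΔL, ΔJ).
Allowed pairs: 0 of 15.

0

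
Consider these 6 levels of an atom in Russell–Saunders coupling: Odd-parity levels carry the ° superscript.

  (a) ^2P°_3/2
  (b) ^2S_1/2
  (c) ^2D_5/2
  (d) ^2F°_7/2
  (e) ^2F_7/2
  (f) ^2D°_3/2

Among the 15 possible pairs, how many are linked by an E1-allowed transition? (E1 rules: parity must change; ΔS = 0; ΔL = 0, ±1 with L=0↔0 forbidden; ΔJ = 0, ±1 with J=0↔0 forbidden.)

(a)–(b): allowed.
(a)–(c): allowed.
(a)–(d): forbidden (parity, ΔL, ΔJ).
(a)–(e): forbidden (ΔL, ΔJ).
(a)–(f): forbidden (parity).
(b)–(c): forbidden (parity, ΔL, ΔJ).
(b)–(d): forbidden (ΔL, ΔJ).
(b)–(e): forbidden (parity, ΔL, ΔJ).
(b)–(f): forbidden (ΔL).
(c)–(d): allowed.
(c)–(e): forbidden (parity).
(c)–(f): allowed.
(d)–(e): allowed.
(d)–(f): forbidden (parity, ΔJ).
(e)–(f): forbidden (ΔJ).
Allowed pairs: 5 of 15.

5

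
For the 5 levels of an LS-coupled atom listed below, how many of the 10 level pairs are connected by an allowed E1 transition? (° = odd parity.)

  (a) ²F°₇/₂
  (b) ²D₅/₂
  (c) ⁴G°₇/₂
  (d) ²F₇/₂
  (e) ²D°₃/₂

3

(a)–(b): allowed.
(a)–(c): forbidden (parity, ΔS).
(a)–(d): allowed.
(a)–(e): forbidden (parity, ΔJ).
(b)–(c): forbidden (ΔS, ΔL).
(b)–(d): forbidden (parity).
(b)–(e): allowed.
(c)–(d): forbidden (ΔS).
(c)–(e): forbidden (parity, ΔS, ΔL, ΔJ).
(d)–(e): forbidden (ΔJ).
Allowed pairs: 3 of 10.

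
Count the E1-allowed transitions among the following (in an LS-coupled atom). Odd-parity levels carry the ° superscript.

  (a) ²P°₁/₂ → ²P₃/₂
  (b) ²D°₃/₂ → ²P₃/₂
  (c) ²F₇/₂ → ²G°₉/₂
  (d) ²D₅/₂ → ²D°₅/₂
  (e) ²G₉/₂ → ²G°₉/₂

(a) allowed
(b) allowed
(c) allowed
(d) allowed
(e) allowed
Total allowed: 5 of 5.

5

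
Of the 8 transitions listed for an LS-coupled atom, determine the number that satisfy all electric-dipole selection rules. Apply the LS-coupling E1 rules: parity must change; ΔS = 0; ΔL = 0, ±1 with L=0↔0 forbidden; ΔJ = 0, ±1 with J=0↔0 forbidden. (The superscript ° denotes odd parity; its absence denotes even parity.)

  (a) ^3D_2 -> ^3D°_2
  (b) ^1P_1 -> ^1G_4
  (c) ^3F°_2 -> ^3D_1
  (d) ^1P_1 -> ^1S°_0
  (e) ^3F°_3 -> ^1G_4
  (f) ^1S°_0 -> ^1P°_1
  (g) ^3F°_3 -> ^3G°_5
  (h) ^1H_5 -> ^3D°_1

3

(a) allowed
(b) forbidden (parity, ΔL, ΔJ fail)
(c) allowed
(d) allowed
(e) forbidden (ΔS fails)
(f) forbidden (parity fails)
(g) forbidden (parity, ΔJ fail)
(h) forbidden (ΔS, ΔL, ΔJ fail)
Total allowed: 3 of 8.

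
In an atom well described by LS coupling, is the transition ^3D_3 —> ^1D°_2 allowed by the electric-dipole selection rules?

Initial level: S=1, L=2, J=3, parity even. Final level: S=0, L=2, J=2, parity odd.
Parity must change: even → odd — ✓.
ΔS = 0: S: 1 → 0 — ✗.
ΔL = 0, ±1 (not L=0↔0): L: 2 → 2, ΔL = +0 — ✓.
ΔJ = 0, ±1 (not J=0↔0): J: 3 → 2, ΔJ = -1 — ✓.
Rule(s) violated: ΔS.

forbidden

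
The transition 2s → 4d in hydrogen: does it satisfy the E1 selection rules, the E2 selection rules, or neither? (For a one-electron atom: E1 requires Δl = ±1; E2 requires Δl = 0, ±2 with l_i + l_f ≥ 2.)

Δl = 2 − 0 = +2; l_i + l_f = 2.
E1 (Δl = ±1): not satisfied.
E2 (Δl = 0,±2, l_i+l_f ≥ 2): satisfied.

E2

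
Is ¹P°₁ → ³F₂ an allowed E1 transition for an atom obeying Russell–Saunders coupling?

forbidden

Initial level: S=0, L=1, J=1, parity odd. Final level: S=1, L=3, J=2, parity even.
ΔJ = 0, ±1 (not J=0↔0): J: 1 → 2, ΔJ = +1 — ok.
ΔL = 0, ±1 (not L=0↔0): L: 1 → 3, ΔL = +2 — fails.
Parity must change: odd → even — ok.
ΔS = 0: S: 0 → 1 — fails.
Rule(s) violated: ΔS, ΔL.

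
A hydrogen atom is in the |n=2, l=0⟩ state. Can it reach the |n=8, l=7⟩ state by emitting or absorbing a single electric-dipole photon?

forbidden

Δl = 7 − 0 = +7; the E1 rule Δl = ±1 is fails.
The transition is electric-dipole forbidden.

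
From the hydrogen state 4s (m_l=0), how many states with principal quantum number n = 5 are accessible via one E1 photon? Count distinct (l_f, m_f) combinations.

E1 requires Δl = ±1, so l_f ∈ {-1, 1}; with 0 ≤ l_f ≤ n_f−1 = 4, the allowed l_f values are {1}.
For l_f = 1: m_f ∈ {m_i−1, m_i, m_i+1} ∩ [−1, 1] = {-1, 0, 1} → 3 states.
Total: 3.

3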